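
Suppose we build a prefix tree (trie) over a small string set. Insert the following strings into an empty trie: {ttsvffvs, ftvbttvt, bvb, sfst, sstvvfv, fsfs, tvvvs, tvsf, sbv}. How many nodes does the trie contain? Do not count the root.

40

Trie structure (* marks end of a word):
(root)
├─ b
│  └─ v
│     └─ b *
├─ f
│  ├─ s
│  │  └─ f
│  │     └─ s *
│  └─ t
│     └─ v
│        └─ b
│           └─ t
│              └─ t
│                 └─ v
│                    └─ t *
├─ s
│  ├─ b
│  │  └─ v *
│  ├─ f
│  │  └─ s
│  │     └─ t *
│  └─ s
│     └─ t
│        └─ v
│           └─ v
│              └─ f
│                 └─ v *
└─ t
   ├─ t
   │  └─ s
   │     └─ v
   │        └─ f
   │           └─ f
   │              └─ v
   │                 └─ s *
   └─ v
      ├─ s
      │  └─ f *
      └─ v
         └─ v
            └─ s *
Counting every labelled node above: 40.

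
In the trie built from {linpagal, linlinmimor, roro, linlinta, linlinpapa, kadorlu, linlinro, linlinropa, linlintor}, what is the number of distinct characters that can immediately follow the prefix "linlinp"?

1

Follow the path "linlinp" to its node, then look at its outgoing edges.
Characters that immediately follow "linlinp" among the stored strings: {a}.
That node has 1 child edge.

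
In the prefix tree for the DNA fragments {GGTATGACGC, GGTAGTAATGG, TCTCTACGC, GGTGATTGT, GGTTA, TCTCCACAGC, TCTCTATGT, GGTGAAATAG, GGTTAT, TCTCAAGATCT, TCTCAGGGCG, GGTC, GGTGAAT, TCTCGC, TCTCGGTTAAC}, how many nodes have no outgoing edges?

14

Leaves are exactly the stored words that no other stored word extends.
Those words: "GGTAGTAATGG", "GGTATGACGC", "GGTC", "GGTGAAATAG", "GGTGAAT", "GGTGATTGT", "GGTTAT", "TCTCAAGATCT", "TCTCAGGGCG", "TCTCCACAGC", "TCTCGC", "TCTCGGTTAAC", "TCTCTACGC", "TCTCTATGT"
Leaf count: 14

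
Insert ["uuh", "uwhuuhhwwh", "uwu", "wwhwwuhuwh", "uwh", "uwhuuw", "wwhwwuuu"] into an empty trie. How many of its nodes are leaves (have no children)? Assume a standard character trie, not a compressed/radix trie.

6

A leaf is a node with no children — equivalently, the end of a word that is not a proper prefix of any other stored word.
Those words: "uuh", "uwhuuhhwwh", "uwhuuw", "uwu", "wwhwwuhuwh", "wwhwwuuu"
Leaf count: 6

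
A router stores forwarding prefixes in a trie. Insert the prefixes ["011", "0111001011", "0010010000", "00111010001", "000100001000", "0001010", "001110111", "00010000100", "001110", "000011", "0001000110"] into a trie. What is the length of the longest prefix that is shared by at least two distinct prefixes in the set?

11

Equivalently: take the maximum, over all pairs, of their longest common prefix length.
"00010000100" and "000100001000" agree on "00010000100" (11 characters) before diverging; nothing deeper is shared.
Longest shared-prefix length: 11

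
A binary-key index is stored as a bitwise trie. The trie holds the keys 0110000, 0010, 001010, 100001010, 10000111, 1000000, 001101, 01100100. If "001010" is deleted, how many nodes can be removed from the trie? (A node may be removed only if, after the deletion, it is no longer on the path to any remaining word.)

2

A node on "001010"'s path can go only if nothing else ends at it or branches off below it.
The suffix "10" (2 nodes) is used only by "001010"; "0010" is itself a stored word, so pruning stops there.
Nodes removed: 2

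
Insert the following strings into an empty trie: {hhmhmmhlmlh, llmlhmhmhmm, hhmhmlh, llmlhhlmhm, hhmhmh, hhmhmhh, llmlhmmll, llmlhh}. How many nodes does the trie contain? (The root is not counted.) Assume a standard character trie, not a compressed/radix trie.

34

Count nodes per top-level branch (shared prefixes stored once):
  'h'-branch (hhmhmh, hhmhmhh, hhmhmlh, hhmhmmhlmlh): 15 nodes
  'l'-branch (llmlhh, llmlhhlmhm, llmlhmhmhmm, llmlhmmll): 19 nodes
Sum: 34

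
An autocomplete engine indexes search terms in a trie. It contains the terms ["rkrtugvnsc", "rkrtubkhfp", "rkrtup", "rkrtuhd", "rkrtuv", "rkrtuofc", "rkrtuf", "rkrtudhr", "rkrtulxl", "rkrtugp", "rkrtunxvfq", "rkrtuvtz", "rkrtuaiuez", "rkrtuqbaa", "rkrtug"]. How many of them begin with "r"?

Filter for entries beginning with "r":
Words under "r": rkrtuaiuez, rkrtubkhfp, rkrtudhr, rkrtuf, rkrtug, rkrtugp, rkrtugvnsc, rkrtuhd, rkrtulxl, rkrtunxvfq, rkrtuofc, rkrtup, rkrtuqbaa, rkrtuv, rkrtuvtz
Count: 15

15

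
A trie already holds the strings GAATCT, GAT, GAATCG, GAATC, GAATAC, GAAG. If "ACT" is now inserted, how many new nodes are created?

No existing word starts with "A", so every character of "ACT" needs a new node.
3 − 0 = 3 new nodes.

3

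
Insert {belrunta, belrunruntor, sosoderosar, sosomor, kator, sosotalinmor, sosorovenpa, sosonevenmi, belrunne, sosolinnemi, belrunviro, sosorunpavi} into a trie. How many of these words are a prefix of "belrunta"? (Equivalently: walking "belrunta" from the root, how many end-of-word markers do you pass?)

1

Check each prefix of "belrunta" against the stored set — each match is an end-marker on the path.
Prefixes of the query that are stored words: "belrunta"
Count: 1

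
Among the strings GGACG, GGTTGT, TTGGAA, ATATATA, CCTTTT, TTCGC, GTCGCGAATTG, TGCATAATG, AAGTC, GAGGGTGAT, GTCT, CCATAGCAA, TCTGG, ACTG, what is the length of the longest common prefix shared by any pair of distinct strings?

Equivalently: take the maximum, over all pairs, of their longest common prefix length.
e.g. "GTCGCGAATTG" and "GTCT" share the prefix "GTC" of length 3; no pair shares a longer one.
Longest shared-prefix length: 3

3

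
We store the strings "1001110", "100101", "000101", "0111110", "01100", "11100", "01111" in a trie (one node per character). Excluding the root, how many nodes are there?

27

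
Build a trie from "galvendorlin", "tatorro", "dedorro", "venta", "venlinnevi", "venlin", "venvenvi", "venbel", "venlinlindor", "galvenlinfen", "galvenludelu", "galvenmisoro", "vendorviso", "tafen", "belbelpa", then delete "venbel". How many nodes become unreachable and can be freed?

3

After clearing the end-marker at "venbel", prune upward until reaching a node still needed by another word.
The suffix "bel" (3 nodes) is used only by "venbel"; the node for "ven" still has the child "t", so pruning stops there.
Nodes removed: 3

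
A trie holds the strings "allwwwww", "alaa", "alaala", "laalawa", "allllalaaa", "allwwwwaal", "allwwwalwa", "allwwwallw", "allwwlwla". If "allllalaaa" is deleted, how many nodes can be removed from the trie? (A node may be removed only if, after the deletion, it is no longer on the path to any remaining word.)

7

Walk "allllalaaa" from the leaf back toward the root, removing each node that no remaining word uses.
The suffix "llalaaa" (7 nodes) is used only by "allllalaaa"; the node for "all" still has the child "w", so pruning stops there.
Nodes removed: 7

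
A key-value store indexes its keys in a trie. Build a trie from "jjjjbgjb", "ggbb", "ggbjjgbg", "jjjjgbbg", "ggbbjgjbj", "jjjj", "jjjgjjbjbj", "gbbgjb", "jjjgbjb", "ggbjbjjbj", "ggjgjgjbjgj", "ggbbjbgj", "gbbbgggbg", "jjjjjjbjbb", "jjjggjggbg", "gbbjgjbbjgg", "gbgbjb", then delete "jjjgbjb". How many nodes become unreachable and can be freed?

3

Walk "jjjgbjb" from the leaf back toward the root, removing each node that no remaining word uses.
The suffix "bjb" (3 nodes) is used only by "jjjgbjb"; the node for "jjjg" still has the child "j", so pruning stops there.
Nodes removed: 3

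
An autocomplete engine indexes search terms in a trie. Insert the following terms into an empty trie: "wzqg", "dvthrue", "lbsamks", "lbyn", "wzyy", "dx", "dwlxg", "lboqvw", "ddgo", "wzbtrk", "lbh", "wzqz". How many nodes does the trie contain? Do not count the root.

Trie structure (* marks end of a word):
(root)
├─ d
│  ├─ d
│  │  └─ g
│  │     └─ o *
│  ├─ v
│  │  └─ t
│  │     └─ h
│  │        └─ r
│  │           └─ u
│  │              └─ e *
│  ├─ w
│  │  └─ l
│  │     └─ x
│  │        └─ g *
│  └─ x *
├─ l
│  └─ b
│     ├─ h *
│     ├─ o
│     │  └─ q
│     │     └─ v
│     │        └─ w *
│     ├─ s
│     │  └─ a
│     │     └─ m
│     │        └─ k
│     │           └─ s *
│     └─ y
│        └─ n *
└─ w
   └─ z
      ├─ b
      │  └─ t
      │     └─ r
      │        └─ k *
      ├─ q
      │  ├─ g *
      │  └─ z *
      └─ y
         └─ y *
Counting every labelled node above: 40.

40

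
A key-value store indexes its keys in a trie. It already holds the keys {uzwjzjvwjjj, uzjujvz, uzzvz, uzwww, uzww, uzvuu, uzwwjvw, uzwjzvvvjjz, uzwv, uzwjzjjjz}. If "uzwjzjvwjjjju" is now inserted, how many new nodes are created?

Walking "uzwjzjvwjjjju" from the root, the first 11 characters ("uzwjzjvwjjj") follow existing edges; "j" is the first miss.
Each of the 2 remaining characters creates one node.

2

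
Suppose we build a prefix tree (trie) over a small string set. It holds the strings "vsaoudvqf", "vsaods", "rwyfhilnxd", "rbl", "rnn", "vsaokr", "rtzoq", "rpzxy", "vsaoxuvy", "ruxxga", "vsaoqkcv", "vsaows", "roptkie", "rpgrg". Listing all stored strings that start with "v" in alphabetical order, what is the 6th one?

Words with prefix "v", in lexicographic order: "vsaods", "vsaokr", "vsaoqkcv", "vsaoudvqf", "vsaows", "vsaoxuvy"
Position 6: vsaoxuvy

vsaoxuvy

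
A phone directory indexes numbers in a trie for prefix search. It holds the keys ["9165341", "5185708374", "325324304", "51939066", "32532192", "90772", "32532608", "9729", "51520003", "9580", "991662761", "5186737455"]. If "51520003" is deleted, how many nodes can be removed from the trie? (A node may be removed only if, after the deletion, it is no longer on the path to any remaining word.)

6

After clearing the end-marker at "51520003", prune upward until reaching a node still needed by another word.
The suffix "520003" (6 nodes) is used only by "51520003"; the node for "51" still has the child "8", so pruning stops there.
Nodes removed: 6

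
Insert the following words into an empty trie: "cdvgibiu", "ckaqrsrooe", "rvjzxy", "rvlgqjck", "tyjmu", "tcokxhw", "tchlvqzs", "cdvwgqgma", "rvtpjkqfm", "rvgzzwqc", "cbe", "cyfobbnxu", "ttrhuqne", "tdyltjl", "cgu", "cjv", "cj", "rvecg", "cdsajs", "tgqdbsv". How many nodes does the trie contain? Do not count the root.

For each word, the new-node count is its length minus the longest prefix already in the trie:
  "cdvgibiu" → 8 new (c, d, v, g, i, b, i, u)
  "ckaqrsrooe" → prefix "c" already present; 9 new (k, a, q, r, s, r, o, o, e)
  "rvjzxy" → 6 new (r, v, j, z, x, y)
  "rvlgqjck" → prefix "rv" already present; 6 new (l, g, q, j, c, k)
  "tyjmu" → 5 new (t, y, j, m, u)
  "tcokxhw" → prefix "t" already present; 6 new (c, o, k, x, h, w)
  "tchlvqzs" → prefix "tc" already present; 6 new (h, l, v, q, z, s)
  "cdvwgqgma" → prefix "cdv" already present; 6 new (w, g, q, g, m, a)
  "rvtpjkqfm" → prefix "rv" already present; 7 new (t, p, j, k, q, f, m)
  "rvgzzwqc" → prefix "rv" already present; 6 new (g, z, z, w, q, c)
  "cbe" → prefix "c" already present; 2 new (b, e)
  "cyfobbnxu" → prefix "c" already present; 8 new (y, f, o, b, b, n, x, u)
  "ttrhuqne" → prefix "t" already present; 7 new (t, r, h, u, q, n, e)
  "tdyltjl" → prefix "t" already present; 6 new (d, y, l, t, j, l)
  "cgu" → prefix "c" already present; 2 new (g, u)
  "cjv" → prefix "c" already present; 2 new (j, v)
  "cj" → prefix "cj" already present; 0 new (none)
  "rvecg" → prefix "rv" already present; 3 new (e, c, g)
  "cdsajs" → prefix "cd" already present; 4 new (s, a, j, s)
  "tgqdbsv" → prefix "t" already present; 6 new (g, q, d, b, s, v)
Total nodes = 8 + 9 + 6 + 6 + 5 + 6 + 6 + 6 + 7 + 6 + 2 + 8 + 7 + 6 + 2 + 2 + 0 + 3 + 4 + 6 = 105

105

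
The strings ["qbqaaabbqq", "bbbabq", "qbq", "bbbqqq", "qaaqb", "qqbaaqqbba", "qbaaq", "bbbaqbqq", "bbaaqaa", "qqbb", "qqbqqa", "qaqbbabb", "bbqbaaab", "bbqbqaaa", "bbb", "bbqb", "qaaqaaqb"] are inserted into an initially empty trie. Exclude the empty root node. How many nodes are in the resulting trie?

Count nodes per top-level branch (shared prefixes stored once):
  'b'-branch (bbaaqaa, bbb, bbbabq, bbbaqbqq, bbbqqq, bbqb, bbqbaaab, bbqbqaaa): 28 nodes
  'q'-branch (qaaqaaqb, qaaqb, qaqbbabb, qbaaq, qbq, qbqaaabbqq, qqbaaqqbba, qqbb, qqbqqa): 40 nodes
Sum: 68

68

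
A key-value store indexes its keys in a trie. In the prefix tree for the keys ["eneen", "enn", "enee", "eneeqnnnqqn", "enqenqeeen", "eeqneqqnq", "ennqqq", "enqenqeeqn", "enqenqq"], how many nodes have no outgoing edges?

7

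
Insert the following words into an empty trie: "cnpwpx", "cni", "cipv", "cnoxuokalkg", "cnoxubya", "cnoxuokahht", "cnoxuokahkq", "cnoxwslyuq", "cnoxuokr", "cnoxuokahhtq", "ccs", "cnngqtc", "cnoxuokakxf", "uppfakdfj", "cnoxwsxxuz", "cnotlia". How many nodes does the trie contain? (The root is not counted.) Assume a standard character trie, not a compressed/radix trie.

62

Insert word by word; a character creates a node only if that edge doesn't already exist:
  "cnpwpx" → 6 new (c, n, p, w, p, x)
  "cni" → prefix "cn" already present; 1 new (i)
  "cipv" → prefix "c" already present; 3 new (i, p, v)
  "cnoxuokalkg" → prefix "cn" already present; 9 new (o, x, u, o, k, a, l, k, g)
  "cnoxubya" → prefix "cnoxu" already present; 3 new (b, y, a)
  "cnoxuokahht" → prefix "cnoxuoka" already present; 3 new (h, h, t)
  "cnoxuokahkq" → prefix "cnoxuokah" already present; 2 new (k, q)
  "cnoxwslyuq" → prefix "cnox" already present; 6 new (w, s, l, y, u, q)
  "cnoxuokr" → prefix "cnoxuok" already present; 1 new (r)
  "cnoxuokahhtq" → prefix "cnoxuokahht" already present; 1 new (q)
  "ccs" → prefix "c" already present; 2 new (c, s)
  "cnngqtc" → prefix "cn" already present; 5 new (n, g, q, t, c)
  "cnoxuokakxf" → prefix "cnoxuoka" already present; 3 new (k, x, f)
  "uppfakdfj" → 9 new (u, p, p, f, a, k, d, f, j)
  "cnoxwsxxuz" → prefix "cnoxws" already present; 4 new (x, x, u, z)
  "cnotlia" → prefix "cno" already present; 4 new (t, l, i, a)
Total nodes = 6 + 1 + 3 + 9 + 3 + 3 + 2 + 6 + 1 + 1 + 2 + 5 + 3 + 9 + 4 + 4 = 62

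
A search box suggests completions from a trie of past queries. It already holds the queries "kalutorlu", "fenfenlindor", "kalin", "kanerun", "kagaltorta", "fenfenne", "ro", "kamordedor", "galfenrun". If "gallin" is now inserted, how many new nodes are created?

3

"gal" is already a path in the trie; the remaining "lin" must be added.
So 6 − 3 = 3 new nodes.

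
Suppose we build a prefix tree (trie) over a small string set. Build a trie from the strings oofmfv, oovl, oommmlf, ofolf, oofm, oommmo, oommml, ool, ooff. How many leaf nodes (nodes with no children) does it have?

Leaves are exactly the stored words that no other stored word extends.
Those words: "ofolf", "ooff", "oofmfv", "ool", "oommmlf", "oommmo", "oovl"
Leaf count: 7

7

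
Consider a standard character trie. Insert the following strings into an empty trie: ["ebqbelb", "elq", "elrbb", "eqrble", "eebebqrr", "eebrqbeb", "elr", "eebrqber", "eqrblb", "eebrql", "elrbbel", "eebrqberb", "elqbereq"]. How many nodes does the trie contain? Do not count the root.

40

Trie structure (* marks end of a word):
(root)
└─ e
   ├─ b
   │  └─ q
   │     └─ b
   │        └─ e
   │           └─ l
   │              └─ b *
   ├─ e
   │  └─ b
   │     ├─ e
   │     │  └─ b
   │     │     └─ q
   │     │        └─ r
   │     │           └─ r *
   │     └─ r
   │        └─ q
   │           ├─ b
   │           │  └─ e
   │           │     ├─ b *
   │           │     └─ r *
   │           │        └─ b *
   │           └─ l *
   ├─ l
   │  ├─ q *
   │  │  └─ b
   │  │     └─ e
   │  │        └─ r
   │  │           └─ e
   │  │              └─ q *
   │  └─ r *
   │     └─ b
   │        └─ b *
   │           └─ e
   │              └─ l *
   └─ q
      └─ r
         └─ b
            └─ l
               ├─ b *
               └─ e *
Counting every labelled node above: 40.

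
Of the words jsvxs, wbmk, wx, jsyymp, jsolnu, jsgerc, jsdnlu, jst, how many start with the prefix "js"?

Walk to "js"; the words in its subtree are exactly those with that prefix.
Words under "js": jsdnlu, jsgerc, jsolnu, jst, jsvxs, jsyymp
Count: 6

6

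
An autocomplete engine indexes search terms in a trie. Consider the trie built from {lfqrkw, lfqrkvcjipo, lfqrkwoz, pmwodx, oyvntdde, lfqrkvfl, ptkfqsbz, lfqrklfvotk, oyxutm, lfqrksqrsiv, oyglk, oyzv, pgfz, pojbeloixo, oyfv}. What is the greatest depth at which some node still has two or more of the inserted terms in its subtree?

6

Equivalently: take the maximum, over all pairs, of their longest common prefix length.
e.g. "lfqrkvcjipo" and "lfqrkvfl" share the prefix "lfqrkv" of length 6; no pair shares a longer one.
Longest shared-prefix length: 6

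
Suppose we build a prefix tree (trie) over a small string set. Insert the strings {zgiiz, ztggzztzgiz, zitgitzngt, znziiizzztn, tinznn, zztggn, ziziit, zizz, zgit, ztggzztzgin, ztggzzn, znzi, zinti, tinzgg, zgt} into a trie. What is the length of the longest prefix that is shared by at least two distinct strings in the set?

10

Equivalently: take the maximum, over all pairs, of their longest common prefix length.
"ztggzztzgin" and "ztggzztzgiz" agree on "ztggzztzgi" (10 characters) before diverging; nothing deeper is shared.
Longest shared-prefix length: 10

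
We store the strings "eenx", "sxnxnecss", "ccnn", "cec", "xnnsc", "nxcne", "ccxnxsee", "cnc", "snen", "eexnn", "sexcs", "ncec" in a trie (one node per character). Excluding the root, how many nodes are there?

50

Count nodes per top-level branch (shared prefixes stored once):
  'c'-branch (ccnn, ccxnxsee, cec, cnc): 14 nodes
  'e'-branch (eenx, eexnn): 7 nodes
  'n'-branch (ncec, nxcne): 8 nodes
  's'-branch (sexcs, snen, sxnxnecss): 16 nodes
  'x'-branch (xnnsc): 5 nodes
Sum: 50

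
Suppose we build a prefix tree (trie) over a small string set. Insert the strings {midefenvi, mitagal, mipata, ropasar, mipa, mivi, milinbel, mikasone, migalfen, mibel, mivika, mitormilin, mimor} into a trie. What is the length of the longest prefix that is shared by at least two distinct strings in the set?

Equivalently: take the maximum, over all pairs, of their longest common prefix length.
"mipa" and "mipata" agree on "mipa" (4 characters) before diverging; nothing deeper is shared.
Longest shared-prefix length: 4

4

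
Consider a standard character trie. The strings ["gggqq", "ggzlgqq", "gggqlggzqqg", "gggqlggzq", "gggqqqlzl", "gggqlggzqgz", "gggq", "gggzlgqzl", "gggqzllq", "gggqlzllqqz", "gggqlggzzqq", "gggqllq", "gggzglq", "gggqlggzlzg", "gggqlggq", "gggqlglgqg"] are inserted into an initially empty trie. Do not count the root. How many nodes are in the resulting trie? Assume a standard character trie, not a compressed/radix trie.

For each word, the new-node count is its length minus the longest prefix already in the trie:
  "gggqq" → 5 new (g, g, g, q, q)
  "ggzlgqq" → prefix "gg" already present; 5 new (z, l, g, q, q)
  "gggqlggzqqg" → prefix "gggq" already present; 7 new (l, g, g, z, q, q, g)
  "gggqlggzq" → prefix "gggqlggzq" already present; 0 new (none)
  "gggqqqlzl" → prefix "gggqq" already present; 4 new (q, l, z, l)
  "gggqlggzqgz" → prefix "gggqlggzq" already present; 2 new (g, z)
  "gggq" → prefix "gggq" already present; 0 new (none)
  "gggzlgqzl" → prefix "ggg" already present; 6 new (z, l, g, q, z, l)
  "gggqzllq" → prefix "gggq" already present; 4 new (z, l, l, q)
  "gggqlzllqqz" → prefix "gggql" already present; 6 new (z, l, l, q, q, z)
  "gggqlggzzqq" → prefix "gggqlggz" already present; 3 new (z, q, q)
  "gggqllq" → prefix "gggql" already present; 2 new (l, q)
  "gggzglq" → prefix "gggz" already present; 3 new (g, l, q)
  "gggqlggzlzg" → prefix "gggqlggz" already present; 3 new (l, z, g)
  "gggqlggq" → prefix "gggqlgg" already present; 1 new (q)
  "gggqlglgqg" → prefix "gggqlg" already present; 4 new (l, g, q, g)
Total nodes = 5 + 5 + 7 + 0 + 4 + 2 + 0 + 6 + 4 + 6 + 3 + 2 + 3 + 3 + 1 + 4 = 55

55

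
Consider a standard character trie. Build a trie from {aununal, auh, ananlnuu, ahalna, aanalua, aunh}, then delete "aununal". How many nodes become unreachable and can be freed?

Walk "aununal" from the leaf back toward the root, removing each node that no remaining word uses.
The suffix "unal" (4 nodes) is used only by "aununal"; the node for "aun" still has the child "h", so pruning stops there.
Nodes removed: 4

4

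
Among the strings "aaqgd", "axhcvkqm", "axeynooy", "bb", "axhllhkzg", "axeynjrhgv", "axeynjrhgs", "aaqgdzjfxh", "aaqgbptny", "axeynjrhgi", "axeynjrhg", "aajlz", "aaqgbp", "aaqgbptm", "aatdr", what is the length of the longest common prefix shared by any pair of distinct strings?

9

Look for the deepest trie node that still has at least two words in its subtree.
e.g. "axeynjrhg" and "axeynjrhgi" share the prefix "axeynjrhg" of length 9; no pair shares a longer one.
Longest shared-prefix length: 9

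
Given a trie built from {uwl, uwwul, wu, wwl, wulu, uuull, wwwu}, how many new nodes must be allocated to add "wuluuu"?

2

Walking "wuluuu" from the root, the first 4 characters ("wulu") follow existing edges; "u" is the first miss.
New nodes needed: |"wuluuu"| − 4 = 6 − 4 = 2.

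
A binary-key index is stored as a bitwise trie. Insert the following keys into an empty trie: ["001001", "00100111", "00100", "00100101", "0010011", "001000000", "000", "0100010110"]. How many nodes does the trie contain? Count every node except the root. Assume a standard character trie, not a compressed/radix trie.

24

Insert word by word; a character creates a node only if that edge doesn't already exist:
  "001001" → 6 new (0, 0, 1, 0, 0, 1)
  "00100111" → prefix "001001" already present; 2 new (1, 1)
  "00100" → prefix "00100" already present; 0 new (none)
  "00100101" → prefix "001001" already present; 2 new (0, 1)
  "0010011" → prefix "0010011" already present; 0 new (none)
  "001000000" → prefix "00100" already present; 4 new (0, 0, 0, 0)
  "000" → prefix "00" already present; 1 new (0)
  "0100010110" → prefix "0" already present; 9 new (1, 0, 0, 0, 1, 0, 1, 1, 0)
Total nodes = 6 + 2 + 0 + 2 + 0 + 4 + 1 + 9 = 24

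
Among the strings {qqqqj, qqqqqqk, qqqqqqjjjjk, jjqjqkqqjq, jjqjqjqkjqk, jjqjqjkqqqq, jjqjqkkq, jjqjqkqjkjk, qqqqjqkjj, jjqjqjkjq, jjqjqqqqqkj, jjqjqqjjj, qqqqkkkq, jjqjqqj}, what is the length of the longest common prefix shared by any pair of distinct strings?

Equivalently: take the maximum, over all pairs, of their longest common prefix length.
e.g. "jjqjqjkjq" and "jjqjqjkqqqq" share the prefix "jjqjqjk" of length 7; no pair shares a longer one.
Longest shared-prefix length: 7

7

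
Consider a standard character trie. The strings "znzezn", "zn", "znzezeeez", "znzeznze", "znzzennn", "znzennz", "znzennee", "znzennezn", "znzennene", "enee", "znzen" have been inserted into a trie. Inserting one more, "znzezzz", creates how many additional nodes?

2

Walking "znzezzz" from the root, the first 5 characters ("znzez") follow existing edges; "z" is the first miss.
Each of the 2 remaining characters creates one node.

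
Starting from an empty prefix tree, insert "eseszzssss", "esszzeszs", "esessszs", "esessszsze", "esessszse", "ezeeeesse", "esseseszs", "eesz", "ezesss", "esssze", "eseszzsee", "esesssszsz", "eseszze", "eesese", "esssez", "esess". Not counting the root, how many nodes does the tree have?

Count nodes per top-level branch (shared prefixes stored once):
  'e'-branch (eesese, eesz, esess, esesssszsz, esessszs, esessszse, esessszsze, eseszze, eseszzsee, eseszzssss, esseseszs, esssez, esssze, esszzeszs, ezeeeesse, ezesss): 59 nodes
Sum: 59

59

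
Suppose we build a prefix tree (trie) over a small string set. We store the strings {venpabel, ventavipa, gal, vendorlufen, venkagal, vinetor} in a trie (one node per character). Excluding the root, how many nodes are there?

For each word, the new-node count is its length minus the longest prefix already in the trie:
  "venpabel" → 8 new (v, e, n, p, a, b, e, l)
  "ventavipa" → prefix "ven" already present; 6 new (t, a, v, i, p, a)
  "gal" → 3 new (g, a, l)
  "vendorlufen" → prefix "ven" already present; 8 new (d, o, r, l, u, f, e, n)
  "venkagal" → prefix "ven" already present; 5 new (k, a, g, a, l)
  "vinetor" → prefix "v" already present; 6 new (i, n, e, t, o, r)
Total nodes = 8 + 6 + 3 + 8 + 5 + 6 = 36

36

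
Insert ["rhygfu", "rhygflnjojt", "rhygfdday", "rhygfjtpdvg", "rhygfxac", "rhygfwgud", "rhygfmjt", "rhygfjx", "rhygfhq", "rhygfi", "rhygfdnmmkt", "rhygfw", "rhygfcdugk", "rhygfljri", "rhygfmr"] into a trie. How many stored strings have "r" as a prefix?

15

Walk to "r"; the words in its subtree are exactly those with that prefix.
Words under "r": rhygfcdugk, rhygfdday, rhygfdnmmkt, rhygfhq, rhygfi, rhygfjtpdvg, rhygfjx, rhygfljri, rhygflnjojt, rhygfmjt, rhygfmr, rhygfu, rhygfw, rhygfwgud, rhygfxac
Count: 15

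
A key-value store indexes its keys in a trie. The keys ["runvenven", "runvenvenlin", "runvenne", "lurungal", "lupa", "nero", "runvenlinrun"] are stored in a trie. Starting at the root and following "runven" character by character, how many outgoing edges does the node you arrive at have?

Walk "runven" from the root, arriving at one node.
Characters that immediately follow "runven" among the stored strings: {l, n, v}.
That node has 3 child edges.

3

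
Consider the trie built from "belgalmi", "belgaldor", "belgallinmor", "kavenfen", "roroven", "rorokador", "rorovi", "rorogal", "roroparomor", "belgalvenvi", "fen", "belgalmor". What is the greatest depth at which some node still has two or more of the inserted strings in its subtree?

7

Equivalently: take the maximum, over all pairs, of their longest common prefix length.
"belgalmi" and "belgalmor" agree on "belgalm" (7 characters) before diverging; nothing deeper is shared.
Longest shared-prefix length: 7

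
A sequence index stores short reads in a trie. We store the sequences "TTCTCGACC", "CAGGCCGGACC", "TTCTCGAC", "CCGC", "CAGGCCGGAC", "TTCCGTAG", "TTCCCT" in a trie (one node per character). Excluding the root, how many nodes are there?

Insert word by word; a character creates a node only if that edge doesn't already exist:
  "TTCTCGACC" → 9 new (T, T, C, T, C, G, A, C, C)
  "CAGGCCGGACC" → 11 new (C, A, G, G, C, C, G, G, A, C, C)
  "TTCTCGAC" → prefix "TTCTCGAC" already present; 0 new (none)
  "CCGC" → prefix "C" already present; 3 new (C, G, C)
  "CAGGCCGGAC" → prefix "CAGGCCGGAC" already present; 0 new (none)
  "TTCCGTAG" → prefix "TTC" already present; 5 new (C, G, T, A, G)
  "TTCCCT" → prefix "TTCC" already present; 2 new (C, T)
Total nodes = 9 + 11 + 0 + 3 + 0 + 5 + 2 = 30

30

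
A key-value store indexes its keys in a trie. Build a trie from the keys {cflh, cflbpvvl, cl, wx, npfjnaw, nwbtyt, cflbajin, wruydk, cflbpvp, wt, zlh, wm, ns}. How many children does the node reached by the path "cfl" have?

Follow the path "cfl" to its node, then look at its outgoing edges.
Distinct next characters after "cfl": b, h.
That node has 2 child edges.

2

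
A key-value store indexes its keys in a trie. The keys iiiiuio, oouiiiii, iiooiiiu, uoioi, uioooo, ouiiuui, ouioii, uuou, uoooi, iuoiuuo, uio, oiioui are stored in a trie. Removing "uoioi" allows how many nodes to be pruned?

3

A node on "uoioi"'s path can go only if nothing else ends at it or branches off below it.
The suffix "ioi" (3 nodes) is used only by "uoioi"; the node for "uo" still has the child "o", so pruning stops there.
Nodes removed: 3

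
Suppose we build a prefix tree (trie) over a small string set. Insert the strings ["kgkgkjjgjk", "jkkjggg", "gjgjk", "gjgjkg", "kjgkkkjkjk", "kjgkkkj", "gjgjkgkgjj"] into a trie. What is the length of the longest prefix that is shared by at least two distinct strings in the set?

Equivalently: take the maximum, over all pairs, of their longest common prefix length.
"kjgkkkj" and "kjgkkkjkjk" agree on "kjgkkkj" (7 characters) before diverging; nothing deeper is shared.
Longest shared-prefix length: 7

7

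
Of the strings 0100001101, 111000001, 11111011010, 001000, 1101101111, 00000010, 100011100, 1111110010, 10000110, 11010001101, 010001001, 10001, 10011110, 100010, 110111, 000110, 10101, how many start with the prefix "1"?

12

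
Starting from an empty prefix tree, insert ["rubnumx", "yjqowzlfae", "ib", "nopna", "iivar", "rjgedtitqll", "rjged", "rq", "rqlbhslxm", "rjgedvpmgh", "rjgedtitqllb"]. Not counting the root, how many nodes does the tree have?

Count nodes per top-level branch (shared prefixes stored once):
  'i'-branch (ib, iivar): 6 nodes
  'n'-branch (nopna): 5 nodes
  'r'-branch (rjged, rjgedtitqll, rjgedtitqllb, rjgedvpmgh, rq, rqlbhslxm, rubnumx): 31 nodes
  'y'-branch (yjqowzlfae): 10 nodes
Sum: 52

52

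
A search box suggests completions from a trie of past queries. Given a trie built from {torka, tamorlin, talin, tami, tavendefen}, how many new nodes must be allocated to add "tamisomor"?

The longest prefix of "tamisomor" already in the trie is "tami" (length 4).
Each of the 5 remaining characters creates one node.

5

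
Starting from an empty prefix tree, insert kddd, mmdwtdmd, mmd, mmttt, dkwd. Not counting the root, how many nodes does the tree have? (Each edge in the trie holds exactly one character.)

Trace insertions, counting only characters that open a new branch:
  "kddd" → 4 new (k, d, d, d)
  "mmdwtdmd" → 8 new (m, m, d, w, t, d, m, d)
  "mmd" → prefix "mmd" already present; 0 new (none)
  "mmttt" → prefix "mm" already present; 3 new (t, t, t)
  "dkwd" → 4 new (d, k, w, d)
Total nodes = 4 + 8 + 0 + 3 + 4 = 19

19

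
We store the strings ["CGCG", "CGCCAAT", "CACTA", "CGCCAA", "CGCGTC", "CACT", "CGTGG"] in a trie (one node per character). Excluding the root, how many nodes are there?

Trie structure (* marks end of a word):
(root)
└─ C
   ├─ A
   │  └─ C
   │     └─ T *
   │        └─ A *
   └─ G
      ├─ C
      │  ├─ C
      │  │  └─ A
      │  │     └─ A *
      │  │        └─ T *
      │  └─ G *
      │     └─ T
      │        └─ C *
      └─ T
         └─ G
            └─ G *
Counting every labelled node above: 17.

17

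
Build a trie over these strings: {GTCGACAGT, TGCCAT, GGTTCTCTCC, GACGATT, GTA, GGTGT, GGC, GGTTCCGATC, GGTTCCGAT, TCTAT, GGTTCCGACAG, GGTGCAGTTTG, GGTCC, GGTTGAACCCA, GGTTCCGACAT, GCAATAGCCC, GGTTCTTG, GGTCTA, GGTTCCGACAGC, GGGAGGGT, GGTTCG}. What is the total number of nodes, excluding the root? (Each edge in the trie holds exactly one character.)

Count nodes per top-level branch (shared prefixes stored once):
  'G'-branch (GACGATT, GCAATAGCCC, GGC, GGGAGGGT, GGTCC, GGTCTA, GGTGCAGTTTG, GGTGT, GGTTCCGACAG, GGTTCCGACAGC, GGTTCCGACAT, GGTTCCGAT, GGTTCCGATC, GGTTCG, GGTTCTCTCC, GGTTCTTG, GGTTGAACCCA, GTA, GTCGACAGT): 74 nodes
  'T'-branch (TCTAT, TGCCAT): 10 nodes
Sum: 84

84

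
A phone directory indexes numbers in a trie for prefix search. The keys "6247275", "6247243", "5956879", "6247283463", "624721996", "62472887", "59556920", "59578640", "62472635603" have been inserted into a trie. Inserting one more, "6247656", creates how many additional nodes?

3

The longest prefix of "6247656" already in the trie is "6247" (length 4).
New nodes needed: |"6247656"| − 4 = 7 − 4 = 3.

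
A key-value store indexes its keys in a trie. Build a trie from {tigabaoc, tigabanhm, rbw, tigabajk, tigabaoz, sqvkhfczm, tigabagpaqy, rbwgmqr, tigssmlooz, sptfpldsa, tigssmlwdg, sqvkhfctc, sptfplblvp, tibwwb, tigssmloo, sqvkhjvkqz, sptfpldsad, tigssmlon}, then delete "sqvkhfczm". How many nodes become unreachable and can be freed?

2

After clearing the end-marker at "sqvkhfczm", prune upward until reaching a node still needed by another word.
The suffix "zm" (2 nodes) is used only by "sqvkhfczm"; the node for "sqvkhfc" still has the child "t", so pruning stops there.
Nodes removed: 2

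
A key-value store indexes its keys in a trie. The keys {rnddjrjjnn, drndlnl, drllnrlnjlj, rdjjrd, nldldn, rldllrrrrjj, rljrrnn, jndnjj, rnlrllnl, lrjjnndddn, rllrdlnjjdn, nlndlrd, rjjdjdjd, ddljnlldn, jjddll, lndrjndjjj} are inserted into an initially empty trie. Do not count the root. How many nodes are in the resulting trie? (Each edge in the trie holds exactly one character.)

117

For each word, the new-node count is its length minus the longest prefix already in the trie:
  "rnddjrjjnn" → 10 new (r, n, d, d, j, r, j, j, n, n)
  "drndlnl" → 7 new (d, r, n, d, l, n, l)
  "drllnrlnjlj" → prefix "dr" already present; 9 new (l, l, n, r, l, n, j, l, j)
  "rdjjrd" → prefix "r" already present; 5 new (d, j, j, r, d)
  "nldldn" → 6 new (n, l, d, l, d, n)
  "rldllrrrrjj" → prefix "r" already present; 10 new (l, d, l, l, r, r, r, r, j, j)
  "rljrrnn" → prefix "rl" already present; 5 new (j, r, r, n, n)
  "jndnjj" → 6 new (j, n, d, n, j, j)
  "rnlrllnl" → prefix "rn" already present; 6 new (l, r, l, l, n, l)
  "lrjjnndddn" → 10 new (l, r, j, j, n, n, d, d, d, n)
  "rllrdlnjjdn" → prefix "rl" already present; 9 new (l, r, d, l, n, j, j, d, n)
  "nlndlrd" → prefix "nl" already present; 5 new (n, d, l, r, d)
  "rjjdjdjd" → prefix "r" already present; 7 new (j, j, d, j, d, j, d)
  "ddljnlldn" → prefix "d" already present; 8 new (d, l, j, n, l, l, d, n)
  "jjddll" → prefix "j" already present; 5 new (j, d, d, l, l)
  "lndrjndjjj" → prefix "l" already present; 9 new (n, d, r, j, n, d, j, j, j)
Total nodes = 10 + 7 + 9 + 5 + 6 + 10 + 5 + 6 + 6 + 10 + 9 + 5 + 7 + 8 + 5 + 9 = 117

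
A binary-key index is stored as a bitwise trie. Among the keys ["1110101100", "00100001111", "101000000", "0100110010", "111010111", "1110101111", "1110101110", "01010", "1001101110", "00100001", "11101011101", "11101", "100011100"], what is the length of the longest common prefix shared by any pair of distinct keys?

10

Equivalently: take the maximum, over all pairs, of their longest common prefix length.
"1110101110" and "11101011101" agree on "1110101110" (10 characters) before diverging; nothing deeper is shared.
Longest shared-prefix length: 10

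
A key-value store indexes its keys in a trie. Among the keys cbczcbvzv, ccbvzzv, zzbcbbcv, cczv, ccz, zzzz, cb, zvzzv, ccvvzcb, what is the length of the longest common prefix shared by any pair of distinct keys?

Look for the deepest trie node that still has at least two words in its subtree.
"ccz" and "cczv" agree on "ccz" (3 characters) before diverging; nothing deeper is shared.
Longest shared-prefix length: 3

3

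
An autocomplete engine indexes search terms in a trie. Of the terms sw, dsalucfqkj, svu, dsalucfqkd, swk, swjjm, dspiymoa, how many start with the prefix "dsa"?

2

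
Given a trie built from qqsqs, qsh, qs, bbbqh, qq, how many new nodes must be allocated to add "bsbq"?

3

Walking "bsbq" from the root, the first 1 characters ("b") follow existing edges; "s" is the first miss.
New nodes needed: |"bsbq"| − 1 = 4 − 1 = 3.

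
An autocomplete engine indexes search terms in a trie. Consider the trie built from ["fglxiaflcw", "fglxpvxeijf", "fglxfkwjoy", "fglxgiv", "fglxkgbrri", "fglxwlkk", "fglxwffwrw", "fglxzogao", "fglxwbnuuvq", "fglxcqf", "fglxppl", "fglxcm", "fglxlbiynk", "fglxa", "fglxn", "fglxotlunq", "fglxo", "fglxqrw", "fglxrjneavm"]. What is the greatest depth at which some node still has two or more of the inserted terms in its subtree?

5

Equivalently: take the maximum, over all pairs, of their longest common prefix length.
e.g. "fglxcm" and "fglxcqf" share the prefix "fglxc" of length 5; no pair shares a longer one.
Longest shared-prefix length: 5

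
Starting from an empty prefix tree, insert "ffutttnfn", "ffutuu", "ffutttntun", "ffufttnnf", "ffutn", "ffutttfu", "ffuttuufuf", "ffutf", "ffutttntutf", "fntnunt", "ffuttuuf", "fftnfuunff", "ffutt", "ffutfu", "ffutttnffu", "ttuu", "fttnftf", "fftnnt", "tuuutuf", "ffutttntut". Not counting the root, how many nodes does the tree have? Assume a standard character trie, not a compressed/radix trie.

66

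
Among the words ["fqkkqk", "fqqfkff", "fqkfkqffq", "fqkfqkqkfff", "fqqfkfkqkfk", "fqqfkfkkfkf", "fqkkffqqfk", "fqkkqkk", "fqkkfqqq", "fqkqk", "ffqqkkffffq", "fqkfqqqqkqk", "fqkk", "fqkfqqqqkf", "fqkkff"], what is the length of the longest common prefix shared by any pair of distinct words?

9

Equivalently: take the maximum, over all pairs, of their longest common prefix length.
e.g. "fqkfqqqqkf" and "fqkfqqqqkqk" share the prefix "fqkfqqqqk" of length 9; no pair shares a longer one.
Longest shared-prefix length: 9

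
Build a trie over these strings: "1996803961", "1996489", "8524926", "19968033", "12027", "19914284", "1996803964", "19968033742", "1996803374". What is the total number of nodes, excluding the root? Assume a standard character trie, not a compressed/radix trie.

34

Insert word by word; a character creates a node only if that edge doesn't already exist:
  "1996803961" → 10 new (1, 9, 9, 6, 8, 0, 3, 9, 6, 1)
  "1996489" → prefix "1996" already present; 3 new (4, 8, 9)
  "8524926" → 7 new (8, 5, 2, 4, 9, 2, 6)
  "19968033" → prefix "1996803" already present; 1 new (3)
  "12027" → prefix "1" already present; 4 new (2, 0, 2, 7)
  "19914284" → prefix "199" already present; 5 new (1, 4, 2, 8, 4)
  "1996803964" → prefix "199680396" already present; 1 new (4)
  "19968033742" → prefix "19968033" already present; 3 new (7, 4, 2)
  "1996803374" → prefix "1996803374" already present; 0 new (none)
Total nodes = 10 + 3 + 7 + 1 + 4 + 5 + 1 + 3 + 0 = 34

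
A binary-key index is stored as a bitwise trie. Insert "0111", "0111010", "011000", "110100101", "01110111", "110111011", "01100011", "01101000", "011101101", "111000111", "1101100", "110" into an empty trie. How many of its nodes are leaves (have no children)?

9

Leaves are exactly the stored words that no other stored word extends.
Those words: "01100011", "01101000", "0111010", "011101101", "01110111", "110100101", "1101100", "110111011", "111000111"
Leaf count: 9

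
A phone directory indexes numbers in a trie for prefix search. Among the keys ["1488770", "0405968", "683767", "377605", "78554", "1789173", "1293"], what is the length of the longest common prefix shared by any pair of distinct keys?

1

The deepest shared node is where two words last agree before diverging.
e.g. "1293" and "1488770" share the prefix "1" of length 1; no pair shares a longer one.
Longest shared-prefix length: 1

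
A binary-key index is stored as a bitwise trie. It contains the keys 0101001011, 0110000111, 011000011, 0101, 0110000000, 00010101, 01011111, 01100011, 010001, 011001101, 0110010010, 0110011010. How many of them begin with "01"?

Filter for entries beginning with "01":
Matches: "010001", "0101", "0101001011", "01011111", "0110000000", "011000011", "0110000111", "01100011", "0110010010", "011001101", "0110011010"
Count: 11

11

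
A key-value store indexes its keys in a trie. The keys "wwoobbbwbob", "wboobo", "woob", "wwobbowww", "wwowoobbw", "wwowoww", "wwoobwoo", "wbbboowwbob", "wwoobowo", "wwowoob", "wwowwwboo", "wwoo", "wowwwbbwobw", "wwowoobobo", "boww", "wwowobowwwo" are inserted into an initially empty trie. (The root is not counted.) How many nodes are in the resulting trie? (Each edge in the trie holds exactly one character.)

Trace insertions, counting only characters that open a new branch:
  "wwoobbbwbob" → 11 new (w, w, o, o, b, b, b, w, b, o, b)
  "wboobo" → prefix "w" already present; 5 new (b, o, o, b, o)
  "woob" → prefix "w" already present; 3 new (o, o, b)
  "wwobbowww" → prefix "wwo" already present; 6 new (b, b, o, w, w, w)
  "wwowoobbw" → prefix "wwo" already present; 6 new (w, o, o, b, b, w)
  "wwowoww" → prefix "wwowo" already present; 2 new (w, w)
  "wwoobwoo" → prefix "wwoob" already present; 3 new (w, o, o)
  "wbbboowwbob" → prefix "wb" already present; 9 new (b, b, o, o, w, w, b, o, b)
  "wwoobowo" → prefix "wwoob" already present; 3 new (o, w, o)
  "wwowoob" → prefix "wwowoob" already present; 0 new (none)
  "wwowwwboo" → prefix "wwow" already present; 5 new (w, w, b, o, o)
  "wwoo" → prefix "wwoo" already present; 0 new (none)
  "wowwwbbwobw" → prefix "wo" already present; 9 new (w, w, w, b, b, w, o, b, w)
  "wwowoobobo" → prefix "wwowoob" already present; 3 new (o, b, o)
  "boww" → 4 new (b, o, w, w)
  "wwowobowwwo" → prefix "wwowo" already present; 6 new (b, o, w, w, w, o)
Total nodes = 11 + 5 + 3 + 6 + 6 + 2 + 3 + 9 + 3 + 0 + 5 + 0 + 9 + 3 + 4 + 6 = 75

75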